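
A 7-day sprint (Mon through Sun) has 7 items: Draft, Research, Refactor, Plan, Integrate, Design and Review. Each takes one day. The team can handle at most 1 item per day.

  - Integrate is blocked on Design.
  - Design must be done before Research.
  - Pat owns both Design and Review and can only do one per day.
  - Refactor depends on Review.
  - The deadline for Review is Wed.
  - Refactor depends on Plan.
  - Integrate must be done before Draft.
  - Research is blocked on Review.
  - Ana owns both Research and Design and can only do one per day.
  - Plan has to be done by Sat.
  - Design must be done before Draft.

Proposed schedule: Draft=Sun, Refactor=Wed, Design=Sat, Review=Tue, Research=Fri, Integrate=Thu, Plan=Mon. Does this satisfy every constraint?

Design must be done before Draft — holds.
The deadline for Review is Wed — holds.
The team can handle at most 1 item per day — holds.
Pat owns both Design and Review and can only do one per day — holds.
Refactor depends on Review — holds.
Research is blocked on Review — holds.
Integrate is blocked on Design — violated.
Design must be done before Research — violated.
Integrate must be done before Draft — holds.
Ana owns both Research and Design and can only do one per day — holds.
Plan has to be done by Sat — holds.
Refactor depends on Plan — holds.

Invalid. Integrate is blocked on Design.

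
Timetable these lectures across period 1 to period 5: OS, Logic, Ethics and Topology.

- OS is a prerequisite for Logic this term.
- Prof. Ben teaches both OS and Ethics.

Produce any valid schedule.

Ethics -> period 2, OS -> period 1, Logic -> period 2, Topology -> period 1

Checking: OS(period 1) before Logic(period 2); OS(period 1) != Ethics(period 2).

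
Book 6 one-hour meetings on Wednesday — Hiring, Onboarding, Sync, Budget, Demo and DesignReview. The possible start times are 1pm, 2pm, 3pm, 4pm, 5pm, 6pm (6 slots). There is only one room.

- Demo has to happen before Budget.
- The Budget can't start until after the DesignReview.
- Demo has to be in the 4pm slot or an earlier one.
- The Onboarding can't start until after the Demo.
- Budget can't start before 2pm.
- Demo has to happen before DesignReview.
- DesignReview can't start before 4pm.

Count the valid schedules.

Splitting on Onboarding: it can be 2pm (6), 3pm (12), 4pm (6), 5pm (6), 6pm (6). Listing each branch's schedules as (Hiring, Sync, Budget, Demo, DesignReview):
Onboarding=2pm: (3pm,4pm,6pm,1pm,5pm) (3pm,5pm,6pm,1pm,4pm) (3pm,6pm,5pm,1pm,4pm) (4pm,3pm,6pm,1pm,5pm) (5pm,3pm,6pm,1pm,4pm) (6pm,3pm,5pm,1pm,4pm) — 6.
Onboarding=3pm: (1pm,4pm,6pm,2pm,5pm) (1pm,5pm,6pm,2pm,4pm) (1pm,6pm,5pm,2pm,4pm) (2pm,4pm,6pm,1pm,5pm) (2pm,5pm,6pm,1pm,4pm) (2pm,6pm,5pm,1pm,4pm) (4pm,1pm,6pm,2pm,5pm) (4pm,2pm,6pm,1pm,5pm) (5pm,1pm,6pm,2pm,4pm) (5pm,2pm,6pm,1pm,4pm) (6pm,1pm,5pm,2pm,4pm) (6pm,2pm,5pm,1pm,4pm) — 12.
Onboarding=4pm: (1pm,2pm,6pm,3pm,5pm) (1pm,3pm,6pm,2pm,5pm) (2pm,1pm,6pm,3pm,5pm) (2pm,3pm,6pm,1pm,5pm) (3pm,1pm,6pm,2pm,5pm) (3pm,2pm,6pm,1pm,5pm) — 6.
Onboarding=5pm: (1pm,2pm,6pm,3pm,4pm) (1pm,3pm,6pm,2pm,4pm) (2pm,1pm,6pm,3pm,4pm) (2pm,3pm,6pm,1pm,4pm) (3pm,1pm,6pm,2pm,4pm) (3pm,2pm,6pm,1pm,4pm) — 6.
Onboarding=6pm: (1pm,2pm,5pm,3pm,4pm) (1pm,3pm,5pm,2pm,4pm) (2pm,1pm,5pm,3pm,4pm) (2pm,3pm,5pm,1pm,4pm) (3pm,1pm,5pm,2pm,4pm) (3pm,2pm,5pm,1pm,4pm) — 6.
Summing: 6 + 12 + 6 + 6 + 6 = 36.

36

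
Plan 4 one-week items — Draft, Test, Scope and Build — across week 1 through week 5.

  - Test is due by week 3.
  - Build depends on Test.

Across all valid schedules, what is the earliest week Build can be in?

Precedence pushes Build to at least week 2.
Build at week 2 is achievable: Scope=week 1, Build=week 2, Test=week 1, Draft=week 1.

week 2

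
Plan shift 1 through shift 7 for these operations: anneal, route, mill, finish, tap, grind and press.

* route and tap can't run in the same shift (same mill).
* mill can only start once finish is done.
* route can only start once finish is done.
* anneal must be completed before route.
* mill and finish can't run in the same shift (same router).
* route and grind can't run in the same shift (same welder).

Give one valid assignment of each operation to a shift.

route -> shift 2; anneal -> shift 1; finish -> shift 1; grind -> shift 1; press -> shift 1; mill -> shift 2; tap -> shift 1

Checking: anneal(shift 1) before route(shift 2); finish(shift 1) before mill(shift 2); finish(shift 1) before route(shift 2); route(shift 2) != grind(shift 1); mill(shift 2) != finish(shift 1); route(shift 2) != tap(shift 1).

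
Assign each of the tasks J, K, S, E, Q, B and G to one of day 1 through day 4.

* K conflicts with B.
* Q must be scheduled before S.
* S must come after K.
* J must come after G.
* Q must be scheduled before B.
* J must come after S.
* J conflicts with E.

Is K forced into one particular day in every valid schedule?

No

K can be day 1 (e.g. J=day 3, S=day 2, G=day 1, E=day 1, Q=day 1, B=day 2, K=day 1) or day 2 (e.g. K -> day 2; Q -> day 1; G -> day 1; S -> day 3; E -> day 1; B -> day 3; J -> day 4).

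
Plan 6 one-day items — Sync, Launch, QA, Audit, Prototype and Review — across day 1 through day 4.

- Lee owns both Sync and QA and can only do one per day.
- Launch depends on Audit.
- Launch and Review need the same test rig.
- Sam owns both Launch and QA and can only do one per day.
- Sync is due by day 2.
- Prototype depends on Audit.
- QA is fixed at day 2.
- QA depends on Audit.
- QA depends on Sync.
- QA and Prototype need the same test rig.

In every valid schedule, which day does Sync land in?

day 1

Sync's window is day 1–day 2.
QA is fixed at day 2, and Sync can't share a day with QA.
So Sync must be day 1.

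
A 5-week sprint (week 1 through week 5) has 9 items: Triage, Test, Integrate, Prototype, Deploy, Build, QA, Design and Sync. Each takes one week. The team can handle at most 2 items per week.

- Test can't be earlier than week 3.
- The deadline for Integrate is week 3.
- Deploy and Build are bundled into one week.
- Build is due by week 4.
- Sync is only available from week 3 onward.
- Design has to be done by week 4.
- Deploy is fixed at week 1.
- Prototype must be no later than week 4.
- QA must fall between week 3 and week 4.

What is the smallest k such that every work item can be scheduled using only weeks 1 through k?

5 weeks

With at most 2 per week and 9 work items, at least 5 weeks are needed.
Test can't be placed before week 3, so the schedule must run through at least week 3.
5 works (last occupied week: week 5): for example Prototype -> week 2, Build -> week 1, QA -> week 3, Triage -> week 5, Test -> week 3, Design -> week 4, Sync -> week 4, Integrate -> week 2, Deploy -> week 1.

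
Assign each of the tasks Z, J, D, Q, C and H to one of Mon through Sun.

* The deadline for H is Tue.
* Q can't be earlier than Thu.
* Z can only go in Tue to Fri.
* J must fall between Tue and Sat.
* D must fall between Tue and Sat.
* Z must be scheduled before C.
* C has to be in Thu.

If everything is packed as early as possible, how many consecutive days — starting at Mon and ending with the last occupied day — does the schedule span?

The precedence chain requires at least 2 distinct days.
Q can't be placed before Thu — that is day 4 counting from Mon — so the schedule must run through at least 4 days.
4 works (last occupied day: Thu): for example Q in Thu, J in Tue, D in Tue, Z in Tue, H in Mon, C in Thu.

4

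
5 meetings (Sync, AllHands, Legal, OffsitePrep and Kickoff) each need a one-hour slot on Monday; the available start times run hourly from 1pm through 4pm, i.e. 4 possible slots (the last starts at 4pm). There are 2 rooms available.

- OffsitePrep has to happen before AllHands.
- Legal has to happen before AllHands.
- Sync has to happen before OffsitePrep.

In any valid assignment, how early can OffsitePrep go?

Precedence pushes OffsitePrep to at least 2pm; downstream work caps OffsitePrep at 3pm.
OffsitePrep at 2pm is achievable: AllHands -> 3pm, OffsitePrep -> 2pm, Sync -> 1pm, Kickoff -> 2pm, Legal -> 1pm.

2pm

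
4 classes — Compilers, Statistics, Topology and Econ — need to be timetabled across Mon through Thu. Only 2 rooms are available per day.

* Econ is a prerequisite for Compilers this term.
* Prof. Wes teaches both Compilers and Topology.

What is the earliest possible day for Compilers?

Tue

Precedence pushes Compilers to at least Tue.
Compilers at Tue is achievable: Compilers in Tue, Econ in Mon, Topology in Wed, Statistics in Mon.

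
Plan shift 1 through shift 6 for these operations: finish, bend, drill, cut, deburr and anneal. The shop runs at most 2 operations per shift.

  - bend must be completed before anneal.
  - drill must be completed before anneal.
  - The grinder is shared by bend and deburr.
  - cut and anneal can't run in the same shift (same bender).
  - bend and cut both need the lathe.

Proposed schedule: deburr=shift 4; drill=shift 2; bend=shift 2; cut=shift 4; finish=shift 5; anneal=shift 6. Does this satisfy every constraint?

Valid

The grinder is shared by bend and deburr — holds.
bend must be completed before anneal — holds.
drill must be completed before anneal — holds.
cut and anneal can't run in the same shift (same bender) — holds.
bend and cut both need the lathe — holds.
The shop runs at most 2 operations per shift — holds.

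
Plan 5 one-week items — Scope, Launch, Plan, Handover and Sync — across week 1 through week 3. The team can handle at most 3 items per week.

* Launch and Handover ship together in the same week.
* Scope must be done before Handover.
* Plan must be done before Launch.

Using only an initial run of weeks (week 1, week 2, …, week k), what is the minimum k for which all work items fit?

2 weeks

The precedence chain requires at least 2 distinct weeks.
With at most 3 per week and 5 work items, at least 2 weeks are needed.
2 works (last occupied week: week 2): for example Launch=week 2, Handover=week 2, Plan=week 1, Scope=week 1, Sync=week 1.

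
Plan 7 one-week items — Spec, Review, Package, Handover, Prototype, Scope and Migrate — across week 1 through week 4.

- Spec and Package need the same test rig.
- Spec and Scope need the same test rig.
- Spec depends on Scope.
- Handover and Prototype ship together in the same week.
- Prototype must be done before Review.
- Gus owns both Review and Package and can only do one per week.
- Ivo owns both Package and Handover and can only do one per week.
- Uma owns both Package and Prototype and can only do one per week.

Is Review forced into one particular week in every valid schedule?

No

Review can be week 2 (e.g. Scope -> week 1; Review -> week 2; Migrate -> week 1; Package -> week 3; Prototype -> week 1; Spec -> week 2; Handover -> week 1) or week 3 (e.g. Scope -> week 1; Migrate -> week 1; Prototype -> week 1; Handover -> week 1; Package -> week 4; Review -> week 3; Spec -> week 2).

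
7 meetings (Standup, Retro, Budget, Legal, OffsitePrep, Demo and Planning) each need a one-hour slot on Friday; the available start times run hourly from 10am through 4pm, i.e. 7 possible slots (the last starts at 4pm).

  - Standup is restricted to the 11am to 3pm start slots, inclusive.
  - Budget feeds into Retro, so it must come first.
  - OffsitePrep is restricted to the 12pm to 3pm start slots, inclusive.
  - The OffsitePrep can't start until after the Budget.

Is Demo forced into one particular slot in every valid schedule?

No

Demo can be 10am (e.g. Budget -> 10am, OffsitePrep -> 12pm, Legal -> 10am, Planning -> 10am, Standup -> 11am, Demo -> 10am, Retro -> 11am) or 11am (e.g. Budget in 10am, Legal in 10am, Planning in 10am, Standup in 11am, OffsitePrep in 12pm, Demo in 11am, Retro in 11am).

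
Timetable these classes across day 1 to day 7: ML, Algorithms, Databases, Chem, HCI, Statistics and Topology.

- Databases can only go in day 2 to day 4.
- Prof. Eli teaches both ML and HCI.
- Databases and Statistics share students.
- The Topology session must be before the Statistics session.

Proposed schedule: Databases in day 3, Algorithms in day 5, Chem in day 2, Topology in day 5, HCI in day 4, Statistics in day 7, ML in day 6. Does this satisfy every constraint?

The Topology session must be before the Statistics session — holds.
Databases can only go in day 2 to day 4 — holds.
Prof. Eli teaches both ML and HCI — holds.
Databases and Statistics share students — holds.

Yes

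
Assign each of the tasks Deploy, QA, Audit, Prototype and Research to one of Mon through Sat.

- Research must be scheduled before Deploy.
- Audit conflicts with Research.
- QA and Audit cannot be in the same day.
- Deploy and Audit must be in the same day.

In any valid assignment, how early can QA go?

QA at Mon is achievable: QA in Mon, Research in Mon, Deploy in Tue, Audit in Tue, Prototype in Mon.

Mon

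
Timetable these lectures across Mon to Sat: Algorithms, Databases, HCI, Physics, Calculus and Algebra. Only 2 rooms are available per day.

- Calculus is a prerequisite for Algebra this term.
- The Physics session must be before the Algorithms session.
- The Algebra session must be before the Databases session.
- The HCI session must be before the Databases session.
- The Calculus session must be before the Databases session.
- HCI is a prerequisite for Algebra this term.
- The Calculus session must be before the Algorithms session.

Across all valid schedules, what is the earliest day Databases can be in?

Precedence pushes Databases to at least Wed.
Databases at Wed is achievable: Calculus in Mon, Algorithms in Wed, Algebra in Tue, HCI in Mon, Databases in Wed, Physics in Tue.

Wed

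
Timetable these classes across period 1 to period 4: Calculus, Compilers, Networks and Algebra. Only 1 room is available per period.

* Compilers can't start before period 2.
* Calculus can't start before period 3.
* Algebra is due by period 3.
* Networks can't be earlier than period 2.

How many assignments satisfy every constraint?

Enumerating: Calculus -> period 3; Networks -> period 4; Algebra -> period 1; Compilers -> period 2 | Compilers=period 4; Networks=period 2; Calculus=period 3; Algebra=period 1 | Compilers=period 2; Calculus=period 4; Algebra=period 1; Networks=period 3 | Compilers in period 3; Networks in period 2; Algebra in period 1; Calculus in period 4.

4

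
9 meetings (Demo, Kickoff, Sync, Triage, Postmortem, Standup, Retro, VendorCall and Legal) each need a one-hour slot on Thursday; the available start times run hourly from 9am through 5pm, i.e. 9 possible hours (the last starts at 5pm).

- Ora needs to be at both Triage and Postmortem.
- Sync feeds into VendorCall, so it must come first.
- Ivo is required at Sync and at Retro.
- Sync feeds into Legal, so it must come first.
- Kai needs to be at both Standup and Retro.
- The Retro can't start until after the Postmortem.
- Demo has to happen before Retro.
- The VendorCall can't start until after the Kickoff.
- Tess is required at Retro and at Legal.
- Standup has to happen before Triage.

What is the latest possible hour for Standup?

Downstream work caps Standup at 4pm.
Standup at 4pm is achievable: Demo in 9am, Kickoff in 9am, Sync in 9am, Standup in 4pm, VendorCall in 10am, Triage in 5pm, Retro in 10am, Postmortem in 9am, Legal in 11am.

4pm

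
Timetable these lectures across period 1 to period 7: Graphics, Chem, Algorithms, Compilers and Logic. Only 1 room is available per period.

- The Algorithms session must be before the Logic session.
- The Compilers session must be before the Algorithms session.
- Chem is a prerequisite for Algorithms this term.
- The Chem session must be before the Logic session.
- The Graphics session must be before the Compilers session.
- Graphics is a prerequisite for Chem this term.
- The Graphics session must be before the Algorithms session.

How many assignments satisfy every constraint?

Splitting on Graphics: it can be period 1 (30), period 2 (10), period 3 (2). Listing each branch's schedules as (Chem, Algorithms, Compilers, Logic) by period number:
Graphics=period 1: (2,4,3,5) (2,4,3,6) (2,4,3,7) (2,5,3,6) (2,5,3,7) (2,5,4,6) (2,5,4,7) (2,6,3,7) (2,6,4,7) (2,6,5,7) (3,4,2,5) (3,4,2,6) (3,4,2,7) (3,5,2,6) (3,5,2,7) (3,5,4,6) (3,5,4,7) (3,6,2,7) (3,6,4,7) (3,6,5,7) (4,5,2,6) (4,5,2,7) (4,5,3,6) (4,5,3,7) (4,6,2,7) (4,6,3,7) (4,6,5,7) (5,6,2,7) (5,6,3,7) (5,6,4,7) — 30.
Graphics=period 2: (3,5,4,6) (3,5,4,7) (3,6,4,7) (3,6,5,7) (4,5,3,6) (4,5,3,7) (4,6,3,7) (4,6,5,7) (5,6,3,7) (5,6,4,7) — 10.
Graphics=period 3: (4,6,5,7) (5,6,4,7) — 2.
Summing: 30 + 10 + 2 = 42.

42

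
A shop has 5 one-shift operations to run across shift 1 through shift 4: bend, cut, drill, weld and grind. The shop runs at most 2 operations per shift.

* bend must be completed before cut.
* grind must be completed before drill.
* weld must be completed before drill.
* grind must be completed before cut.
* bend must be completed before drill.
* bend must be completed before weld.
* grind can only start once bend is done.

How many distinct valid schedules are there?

9

Splitting on bend: it can be shift 1 (8), shift 2 (1). Listing each branch's schedules as (cut, drill, weld, grind) by shift number:
bend=shift 1: (3,3,2,2) (3,4,2,2) (3,4,3,2) (4,3,2,2) (4,4,2,2) (4,4,2,3) (4,4,3,2) (4,4,3,3) — 8.
bend=shift 2: (4,4,3,3) — 1.
Summing: 8 + 1 = 9.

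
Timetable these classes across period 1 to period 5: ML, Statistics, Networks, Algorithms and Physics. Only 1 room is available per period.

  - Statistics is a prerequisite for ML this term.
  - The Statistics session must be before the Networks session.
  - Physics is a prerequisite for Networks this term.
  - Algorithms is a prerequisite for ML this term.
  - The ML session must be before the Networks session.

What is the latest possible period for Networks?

period 5

Precedence pushes Networks to at least period 3.
Networks at period 5 is achievable: ML in period 3, Physics in period 4, Networks in period 5, Statistics in period 1, Algorithms in period 2.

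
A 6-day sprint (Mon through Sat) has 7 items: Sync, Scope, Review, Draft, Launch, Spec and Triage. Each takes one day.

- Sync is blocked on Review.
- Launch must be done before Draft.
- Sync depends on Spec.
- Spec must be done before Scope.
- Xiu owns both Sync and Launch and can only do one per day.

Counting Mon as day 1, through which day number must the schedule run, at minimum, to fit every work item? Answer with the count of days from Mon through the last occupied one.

2 days

The precedence chain requires at least 2 distinct days.
2 works (last occupied day: Tue): for example Launch=Mon; Draft=Tue; Triage=Mon; Sync=Tue; Scope=Tue; Review=Mon; Spec=Mon.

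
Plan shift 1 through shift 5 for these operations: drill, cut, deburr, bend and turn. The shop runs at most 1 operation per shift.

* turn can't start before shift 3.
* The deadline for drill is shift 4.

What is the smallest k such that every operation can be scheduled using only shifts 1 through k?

With at most 1 per shift and 5 operations, at least 5 shifts are needed.
turn can't be placed before shift 3, so the schedule must run through at least shift 3.
5 works (last occupied shift: shift 5): for example cut=shift 2, bend=shift 5, drill=shift 1, turn=shift 3, deburr=shift 4.

5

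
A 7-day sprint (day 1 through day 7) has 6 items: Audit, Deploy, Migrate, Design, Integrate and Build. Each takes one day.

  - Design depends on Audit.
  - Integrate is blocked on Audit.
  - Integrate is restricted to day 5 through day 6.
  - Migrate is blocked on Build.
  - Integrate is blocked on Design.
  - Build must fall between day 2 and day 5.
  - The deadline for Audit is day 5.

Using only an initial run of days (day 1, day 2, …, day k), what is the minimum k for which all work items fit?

The precedence chain requires at least 3 distinct days.
Integrate can't be placed before day 5, so the schedule must run through at least day 5.
5 works (last occupied day: day 5): for example Build -> day 2; Migrate -> day 3; Design -> day 2; Deploy -> day 1; Audit -> day 1; Integrate -> day 5.

5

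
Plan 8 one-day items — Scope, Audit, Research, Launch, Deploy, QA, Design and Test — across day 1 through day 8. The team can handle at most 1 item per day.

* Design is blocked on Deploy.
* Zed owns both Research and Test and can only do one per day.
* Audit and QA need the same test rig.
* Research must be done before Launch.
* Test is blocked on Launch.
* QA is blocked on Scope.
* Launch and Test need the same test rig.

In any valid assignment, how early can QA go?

day 2

Precedence pushes QA to at least day 2.
QA at day 2 is achievable: Research in day 3; Scope in day 1; Launch in day 4; Audit in day 8; QA in day 2; Deploy in day 5; Design in day 6; Test in day 7.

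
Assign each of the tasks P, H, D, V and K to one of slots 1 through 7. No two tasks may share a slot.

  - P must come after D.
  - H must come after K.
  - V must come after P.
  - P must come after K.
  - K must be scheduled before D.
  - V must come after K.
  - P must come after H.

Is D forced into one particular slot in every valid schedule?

D can be 2 (e.g. D in 2, P in 4, H in 3, V in 5, K in 1) or 3 (e.g. V -> 5, K -> 1, D -> 3, P -> 4, H -> 2).

No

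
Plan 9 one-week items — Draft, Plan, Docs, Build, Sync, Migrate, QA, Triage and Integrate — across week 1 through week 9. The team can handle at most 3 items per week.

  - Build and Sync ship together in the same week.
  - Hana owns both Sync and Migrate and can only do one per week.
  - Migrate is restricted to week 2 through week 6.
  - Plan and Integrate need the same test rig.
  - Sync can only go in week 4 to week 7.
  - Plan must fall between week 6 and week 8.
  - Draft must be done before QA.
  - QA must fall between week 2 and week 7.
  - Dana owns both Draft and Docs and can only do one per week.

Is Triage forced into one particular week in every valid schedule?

Triage can be week 1 (e.g. Integrate in week 1; Migrate in week 2; Plan in week 6; Docs in week 2; Triage in week 1; Sync in week 4; QA in week 2; Build in week 4; Draft in week 1) or week 2 (e.g. Triage in week 2; Plan in week 6; Integrate in week 1; Sync in week 4; QA in week 2; Docs in week 3; Build in week 4; Migrate in week 2; Draft in week 1).

No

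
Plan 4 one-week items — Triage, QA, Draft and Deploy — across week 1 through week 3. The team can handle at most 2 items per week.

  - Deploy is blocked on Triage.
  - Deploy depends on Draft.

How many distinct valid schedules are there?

12

Splitting on Triage: it can be week 1 (7), week 2 (5). Listing each branch's schedules as (QA, Draft, Deploy) by week number:
Triage=week 1: (1,2,3) (2,1,2) (2,1,3) (2,2,3) (3,1,2) (3,1,3) (3,2,3) — 7.
Triage=week 2: (1,1,3) (1,2,3) (2,1,3) (3,1,3) (3,2,3) — 5.
Summing: 7 + 5 = 12.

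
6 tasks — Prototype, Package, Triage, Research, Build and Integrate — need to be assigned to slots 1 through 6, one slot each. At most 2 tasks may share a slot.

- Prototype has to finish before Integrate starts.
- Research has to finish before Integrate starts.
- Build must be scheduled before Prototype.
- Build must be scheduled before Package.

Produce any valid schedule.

Build=1, Prototype=2, Integrate=3, Research=1, Triage=3, Package=2

Checking: Build(1) before Package(2); Research(1) before Integrate(3); Prototype(2) before Integrate(3); Build(1) before Prototype(2); max 2 per slot (cap 2).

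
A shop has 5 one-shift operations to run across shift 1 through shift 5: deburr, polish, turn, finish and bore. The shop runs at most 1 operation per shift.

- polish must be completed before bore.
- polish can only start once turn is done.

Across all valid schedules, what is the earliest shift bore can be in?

shift 3

Precedence pushes bore to at least shift 3.
bore at shift 3 is achievable: turn=shift 1, bore=shift 3, polish=shift 2, deburr=shift 4, finish=shift 5.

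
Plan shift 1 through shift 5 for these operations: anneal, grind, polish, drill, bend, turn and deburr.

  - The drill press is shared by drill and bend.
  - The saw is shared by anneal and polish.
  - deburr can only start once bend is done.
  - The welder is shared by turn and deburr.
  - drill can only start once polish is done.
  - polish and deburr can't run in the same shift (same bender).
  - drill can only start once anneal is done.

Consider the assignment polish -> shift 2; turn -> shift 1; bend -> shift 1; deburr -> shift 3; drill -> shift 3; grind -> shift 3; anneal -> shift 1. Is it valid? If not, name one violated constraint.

Yes, all constraints hold

The drill press is shared by drill and bend — holds.
The welder is shared by turn and deburr — holds.
polish and deburr can't run in the same shift (same bender) — holds.
The saw is shared by anneal and polish — holds.
drill can only start once anneal is done — holds.
deburr can only start once bend is done — holds.
drill can only start once polish is done — holds.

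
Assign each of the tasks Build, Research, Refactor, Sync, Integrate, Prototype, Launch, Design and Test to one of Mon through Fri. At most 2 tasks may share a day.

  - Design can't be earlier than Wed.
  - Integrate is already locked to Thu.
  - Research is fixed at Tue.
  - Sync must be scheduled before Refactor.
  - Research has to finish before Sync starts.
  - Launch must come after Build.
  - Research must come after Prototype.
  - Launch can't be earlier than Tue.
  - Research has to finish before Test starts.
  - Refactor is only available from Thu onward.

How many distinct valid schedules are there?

36

Splitting on Build: it can be Mon (24), Tue (12). Listing each branch's schedules as (Research, Refactor, Sync, Integrate, Prototype, Launch, Design, Test):
Build=Mon: (Tue,Thu,Wed,Thu,Mon,Tue,Wed,Fri) (Tue,Thu,Wed,Thu,Mon,Tue,Fri,Wed) (Tue,Thu,Wed,Thu,Mon,Tue,Fri,Fri) (Tue,Thu,Wed,Thu,Mon,Wed,Fri,Fri) (Tue,Thu,Wed,Thu,Mon,Fri,Wed,Fri) (Tue,Thu,Wed,Thu,Mon,Fri,Fri,Wed) (Tue,Fri,Wed,Thu,Mon,Tue,Wed,Thu) (Tue,Fri,Wed,Thu,Mon,Tue,Wed,Fri) (Tue,Fri,Wed,Thu,Mon,Tue,Thu,Wed) (Tue,Fri,Wed,Thu,Mon,Tue,Thu,Fri) (Tue,Fri,Wed,Thu,Mon,Tue,Fri,Wed) (Tue,Fri,Wed,Thu,Mon,Tue,Fri,Thu) (Tue,Fri,Wed,Thu,Mon,Wed,Thu,Fri) (Tue,Fri,Wed,Thu,Mon,Wed,Fri,Thu) (Tue,Fri,Wed,Thu,Mon,Thu,Wed,Fri) (Tue,Fri,Wed,Thu,Mon,Thu,Fri,Wed) (Tue,Fri,Wed,Thu,Mon,Fri,Wed,Thu) (Tue,Fri,Wed,Thu,Mon,Fri,Thu,Wed) (Tue,Fri,Thu,Thu,Mon,Tue,Wed,Wed) (Tue,Fri,Thu,Thu,Mon,Tue,Wed,Fri) (Tue,Fri,Thu,Thu,Mon,Tue,Fri,Wed) (Tue,Fri,Thu,Thu,Mon,Wed,Wed,Fri) (Tue,Fri,Thu,Thu,Mon,Wed,Fri,Wed) (Tue,Fri,Thu,Thu,Mon,Fri,Wed,Wed) — 24.
Build=Tue: (Tue,Thu,Wed,Thu,Mon,Wed,Fri,Fri) (Tue,Thu,Wed,Thu,Mon,Fri,Wed,Fri) (Tue,Thu,Wed,Thu,Mon,Fri,Fri,Wed) (Tue,Fri,Wed,Thu,Mon,Wed,Thu,Fri) (Tue,Fri,Wed,Thu,Mon,Wed,Fri,Thu) (Tue,Fri,Wed,Thu,Mon,Thu,Wed,Fri) (Tue,Fri,Wed,Thu,Mon,Thu,Fri,Wed) (Tue,Fri,Wed,Thu,Mon,Fri,Wed,Thu) (Tue,Fri,Wed,Thu,Mon,Fri,Thu,Wed) (Tue,Fri,Thu,Thu,Mon,Wed,Wed,Fri) (Tue,Fri,Thu,Thu,Mon,Wed,Fri,Wed) (Tue,Fri,Thu,Thu,Mon,Fri,Wed,Wed) — 12.
Summing: 24 + 12 = 36.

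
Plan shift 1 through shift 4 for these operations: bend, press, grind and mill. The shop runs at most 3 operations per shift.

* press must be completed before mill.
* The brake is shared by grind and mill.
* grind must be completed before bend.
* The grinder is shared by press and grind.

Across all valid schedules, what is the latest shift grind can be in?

shift 3

Downstream work caps grind at shift 3.
grind at shift 3 is achievable: press in shift 1; mill in shift 2; grind in shift 3; bend in shift 4.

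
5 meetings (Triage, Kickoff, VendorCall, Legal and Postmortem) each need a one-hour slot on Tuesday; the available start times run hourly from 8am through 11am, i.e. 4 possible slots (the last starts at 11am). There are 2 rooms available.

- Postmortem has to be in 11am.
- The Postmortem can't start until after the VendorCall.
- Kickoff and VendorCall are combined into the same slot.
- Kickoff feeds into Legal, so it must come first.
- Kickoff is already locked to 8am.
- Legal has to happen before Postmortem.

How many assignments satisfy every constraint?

Splitting on Triage: it can be 9am (2), 10am (2), 11am (2). Listing each branch's schedules as (Kickoff, VendorCall, Legal, Postmortem):
Triage=9am: (8am,8am,9am,11am) (8am,8am,10am,11am) — 2.
Triage=10am: (8am,8am,9am,11am) (8am,8am,10am,11am) — 2.
Triage=11am: (8am,8am,9am,11am) (8am,8am,10am,11am) — 2.
Summing: 2 + 2 + 2 = 6.

6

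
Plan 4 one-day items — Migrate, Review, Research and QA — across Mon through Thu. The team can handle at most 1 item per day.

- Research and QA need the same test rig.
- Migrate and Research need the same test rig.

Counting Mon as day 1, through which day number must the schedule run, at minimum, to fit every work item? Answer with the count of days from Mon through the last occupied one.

4 days

With at most 1 per day and 4 work items, at least 4 days are needed.
4 works (last occupied day: Thu): for example Review -> Tue, QA -> Thu, Research -> Wed, Migrate -> Mon.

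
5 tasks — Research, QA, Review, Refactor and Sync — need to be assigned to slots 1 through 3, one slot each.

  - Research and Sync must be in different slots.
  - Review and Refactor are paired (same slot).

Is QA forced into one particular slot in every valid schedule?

QA can be 1 (e.g. Review -> 1; Refactor -> 1; Research -> 1; QA -> 1; Sync -> 2) or 2 (e.g. Sync=2, Review=1, Research=1, QA=2, Refactor=1).

No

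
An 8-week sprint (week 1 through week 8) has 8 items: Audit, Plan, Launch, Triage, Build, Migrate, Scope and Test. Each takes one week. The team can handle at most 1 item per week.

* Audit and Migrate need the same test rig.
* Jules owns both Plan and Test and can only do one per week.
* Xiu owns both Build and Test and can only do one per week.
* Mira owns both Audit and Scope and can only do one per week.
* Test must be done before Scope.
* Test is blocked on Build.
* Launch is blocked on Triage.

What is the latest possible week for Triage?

Downstream work caps Triage at week 7.
Triage at week 7 is achievable: Audit=week 4; Migrate=week 6; Scope=week 3; Launch=week 8; Triage=week 7; Test=week 2; Build=week 1; Plan=week 5.

week 7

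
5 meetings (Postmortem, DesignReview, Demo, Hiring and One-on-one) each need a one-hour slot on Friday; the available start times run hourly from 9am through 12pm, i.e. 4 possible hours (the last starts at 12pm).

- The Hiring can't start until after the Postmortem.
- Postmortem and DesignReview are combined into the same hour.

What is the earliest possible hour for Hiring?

10am

Precedence pushes Hiring to at least 10am.
Hiring at 10am is achievable: Hiring in 10am; Demo in 9am; One-on-one in 9am; Postmortem in 9am; DesignReview in 9am.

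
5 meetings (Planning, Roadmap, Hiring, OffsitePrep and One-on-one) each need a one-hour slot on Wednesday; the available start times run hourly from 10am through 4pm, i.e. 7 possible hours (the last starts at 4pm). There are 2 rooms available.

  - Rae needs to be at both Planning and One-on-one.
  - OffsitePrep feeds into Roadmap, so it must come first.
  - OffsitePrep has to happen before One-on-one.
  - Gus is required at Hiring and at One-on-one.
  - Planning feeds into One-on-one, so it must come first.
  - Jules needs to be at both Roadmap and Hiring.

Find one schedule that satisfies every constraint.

Roadmap -> 11am, Hiring -> 12pm, One-on-one -> 11am, OffsitePrep -> 10am, Planning -> 10am

Checking: OffsitePrep(10am) before One-on-one(11am); OffsitePrep(10am) before Roadmap(11am); Planning(10am) before One-on-one(11am); Planning(10am) != One-on-one(11am); Hiring(12pm) != One-on-one(11am); Roadmap(11am) != Hiring(12pm); max 2 per hour (cap 2).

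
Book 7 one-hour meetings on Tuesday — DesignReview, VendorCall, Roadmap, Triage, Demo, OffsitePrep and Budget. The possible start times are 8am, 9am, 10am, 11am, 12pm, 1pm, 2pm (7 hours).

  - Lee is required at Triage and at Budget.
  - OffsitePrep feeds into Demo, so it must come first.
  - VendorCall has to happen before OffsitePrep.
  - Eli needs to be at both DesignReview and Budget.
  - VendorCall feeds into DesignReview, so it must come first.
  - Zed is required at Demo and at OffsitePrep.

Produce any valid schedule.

Roadmap in 8am; Triage in 8am; DesignReview in 9am; Budget in 10am; OffsitePrep in 9am; VendorCall in 8am; Demo in 10am

Checking: VendorCall(8am) before OffsitePrep(9am); VendorCall(8am) before DesignReview(9am); OffsitePrep(9am) before Demo(10am); Triage(8am) != Budget(10am); Demo(10am) != OffsitePrep(9am); DesignReview(9am) != Budget(10am).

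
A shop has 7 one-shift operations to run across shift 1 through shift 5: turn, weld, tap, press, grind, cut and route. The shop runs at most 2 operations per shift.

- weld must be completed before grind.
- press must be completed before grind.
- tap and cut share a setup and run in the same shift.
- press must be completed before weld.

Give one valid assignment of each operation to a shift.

cut in shift 4, tap in shift 4, grind in shift 3, route in shift 2, weld in shift 2, turn in shift 1, press in shift 1

Checking: press(shift 1) before weld(shift 2); press(shift 1) before grind(shift 3); weld(shift 2) before grind(shift 3); tap = cut = shift 4; max 2 per shift (cap 2).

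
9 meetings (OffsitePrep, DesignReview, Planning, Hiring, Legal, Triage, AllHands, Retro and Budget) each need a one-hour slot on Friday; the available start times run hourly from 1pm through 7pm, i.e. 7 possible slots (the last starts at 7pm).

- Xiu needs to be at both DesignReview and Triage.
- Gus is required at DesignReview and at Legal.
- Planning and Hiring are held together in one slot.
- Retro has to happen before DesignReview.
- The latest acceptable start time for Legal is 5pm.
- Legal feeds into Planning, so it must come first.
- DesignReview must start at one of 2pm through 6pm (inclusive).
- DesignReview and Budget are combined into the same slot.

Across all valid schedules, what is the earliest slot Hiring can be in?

Hiring must be in the same slot as Planning, which can't be before 2pm, so Hiring is at least 2pm.
Hiring at 2pm is achievable: DesignReview in 2pm; Legal in 1pm; Hiring in 2pm; Retro in 1pm; Budget in 2pm; AllHands in 1pm; Triage in 1pm; Planning in 2pm; OffsitePrep in 1pm.

2pm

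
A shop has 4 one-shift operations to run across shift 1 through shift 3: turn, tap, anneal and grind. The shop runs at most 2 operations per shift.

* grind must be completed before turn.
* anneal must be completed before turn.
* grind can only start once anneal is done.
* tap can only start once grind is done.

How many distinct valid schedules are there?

Enumerating: anneal=shift 1, grind=shift 2, tap=shift 3, turn=shift 3.

1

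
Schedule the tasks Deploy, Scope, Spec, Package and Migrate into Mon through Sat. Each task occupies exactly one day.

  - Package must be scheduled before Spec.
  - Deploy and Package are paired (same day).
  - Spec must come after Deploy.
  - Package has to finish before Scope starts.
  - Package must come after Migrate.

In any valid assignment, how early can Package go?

Tue

Precedence pushes Package to at least Tue; downstream work caps Package at Fri.
Package at Tue is achievable: Migrate in Mon, Scope in Wed, Deploy in Tue, Spec in Wed, Package in Tue.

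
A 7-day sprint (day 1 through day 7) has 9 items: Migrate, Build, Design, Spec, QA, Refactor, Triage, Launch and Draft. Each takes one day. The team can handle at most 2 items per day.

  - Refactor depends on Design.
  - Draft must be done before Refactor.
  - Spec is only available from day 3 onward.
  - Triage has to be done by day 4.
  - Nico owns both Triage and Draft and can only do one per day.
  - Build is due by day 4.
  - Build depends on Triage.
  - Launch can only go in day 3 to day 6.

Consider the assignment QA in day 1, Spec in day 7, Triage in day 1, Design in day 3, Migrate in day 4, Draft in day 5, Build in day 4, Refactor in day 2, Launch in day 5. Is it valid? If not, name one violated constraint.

No. Draft must be done before Refactor is not satisfied.

Draft must be done before Refactor — violated.
Spec is only available from day 3 onward — holds.
Launch can only go in day 3 to day 6 — holds.
Refactor depends on Design — violated.
Nico owns both Triage and Draft and can only do one per day — holds.
The team can handle at most 2 items per day — holds.
Triage has to be done by day 4 — holds.
Build depends on Triage — holds.
Build is due by day 4 — holds.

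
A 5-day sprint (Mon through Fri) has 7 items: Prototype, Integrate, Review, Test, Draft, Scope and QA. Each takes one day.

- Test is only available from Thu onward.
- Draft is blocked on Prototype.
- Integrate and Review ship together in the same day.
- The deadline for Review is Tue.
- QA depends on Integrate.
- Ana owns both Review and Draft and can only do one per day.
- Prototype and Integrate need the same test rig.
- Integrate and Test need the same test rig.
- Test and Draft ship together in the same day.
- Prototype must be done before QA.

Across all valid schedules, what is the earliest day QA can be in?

Wed

Precedence pushes QA to at least Tue.
QA at Wed is achievable: Scope in Mon; Prototype in Tue; Integrate in Mon; QA in Wed; Review in Mon; Draft in Thu; Test in Thu.
Nothing earlier works — the conflict constraints rule out every day before Wed.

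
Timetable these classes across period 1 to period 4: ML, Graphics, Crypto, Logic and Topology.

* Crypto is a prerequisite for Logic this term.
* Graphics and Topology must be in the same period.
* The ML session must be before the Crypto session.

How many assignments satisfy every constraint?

16

Splitting on ML: it can be period 1 (12), period 2 (4). Listing each branch's schedules as (Graphics, Crypto, Logic, Topology) by period number:
ML=period 1: (1,2,3,1) (1,2,4,1) (1,3,4,1) (2,2,3,2) (2,2,4,2) (2,3,4,2) (3,2,3,3) (3,2,4,3) (3,3,4,3) (4,2,3,4) (4,2,4,4) (4,3,4,4) — 12.
ML=period 2: (1,3,4,1) (2,3,4,2) (3,3,4,3) (4,3,4,4) — 4.
Summing: 12 + 4 = 16.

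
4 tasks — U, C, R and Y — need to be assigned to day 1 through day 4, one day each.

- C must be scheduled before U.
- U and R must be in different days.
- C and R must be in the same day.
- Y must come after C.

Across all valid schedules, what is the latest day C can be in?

Downstream work caps C at day 3.
C at day 3 is achievable: R in day 3; Y in day 4; C in day 3; U in day 4.

day 3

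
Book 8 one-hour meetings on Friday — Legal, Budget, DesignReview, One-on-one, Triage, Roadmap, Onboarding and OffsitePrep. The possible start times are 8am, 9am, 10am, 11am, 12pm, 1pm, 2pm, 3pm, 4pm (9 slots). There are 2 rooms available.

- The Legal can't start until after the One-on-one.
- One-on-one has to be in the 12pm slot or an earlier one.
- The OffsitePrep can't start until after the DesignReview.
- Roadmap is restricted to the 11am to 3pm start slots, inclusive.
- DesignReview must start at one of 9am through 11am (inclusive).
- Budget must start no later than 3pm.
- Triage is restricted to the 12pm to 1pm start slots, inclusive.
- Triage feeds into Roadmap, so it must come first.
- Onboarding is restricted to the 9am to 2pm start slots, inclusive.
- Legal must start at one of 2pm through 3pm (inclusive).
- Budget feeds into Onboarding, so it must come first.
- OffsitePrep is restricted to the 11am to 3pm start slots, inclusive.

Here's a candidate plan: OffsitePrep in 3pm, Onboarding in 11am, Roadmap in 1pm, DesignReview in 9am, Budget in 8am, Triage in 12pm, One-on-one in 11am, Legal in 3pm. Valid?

Yes, all constraints hold

The Legal can't start until after the One-on-one — holds.
The OffsitePrep can't start until after the DesignReview — holds.
Budget feeds into Onboarding, so it must come first — holds.
Triage feeds into Roadmap, so it must come first — holds.
One-on-one has to be in the 12pm slot or an earlier one — holds.
Legal must start at one of 2pm through 3pm (inclusive) — holds.
There are 2 rooms available — holds.
OffsitePrep is restricted to the 11am to 3pm start slots, inclusive — holds.
Onboarding is restricted to the 9am to 2pm start slots, inclusive — holds.
Budget must start no later than 3pm — holds.
DesignReview must start at one of 9am through 11am (inclusive) — holds.
Roadmap is restricted to the 11am to 3pm start slots, inclusive — holds.
Triage is restricted to the 12pm to 1pm start slots, inclusive — holds.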